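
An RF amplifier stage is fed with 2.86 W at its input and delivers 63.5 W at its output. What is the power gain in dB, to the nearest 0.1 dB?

Power ratio → dB uses the 10·log₁₀ form:
10·log₁₀(63.5/2.86) = 10·log₁₀(22.20) = 13.5 dB.

13.5 dB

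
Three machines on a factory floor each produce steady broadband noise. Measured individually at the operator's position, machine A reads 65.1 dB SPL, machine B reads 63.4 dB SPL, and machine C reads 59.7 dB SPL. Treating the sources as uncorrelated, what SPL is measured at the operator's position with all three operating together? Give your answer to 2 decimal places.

Incoherent sources sum as intensities:
L_total = 10·log₁₀(10^(65.1/10) + 10^(63.4/10) + 10^(59.7/10)) = 10·log₁₀(6357000) = 68.03 dB SPL.

68.03 dB SPL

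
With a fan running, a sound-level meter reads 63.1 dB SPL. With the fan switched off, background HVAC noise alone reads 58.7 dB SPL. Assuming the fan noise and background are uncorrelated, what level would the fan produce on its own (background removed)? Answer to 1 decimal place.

61.1 dB SPL

Remove the background by subtracting linear intensities:
L_src = 10·log₁₀(10^(63.1/10) − 10^(58.7/10)) = 10·log₁₀(1300000) = 61.1 dB SPL.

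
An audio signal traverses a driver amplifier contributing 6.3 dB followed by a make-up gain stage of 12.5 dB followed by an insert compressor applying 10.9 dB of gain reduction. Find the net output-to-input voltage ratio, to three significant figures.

Net gain = 6.3 + 12.5 + (−10.9) = 7.9 dB.
Voltage ratio = 10^(7.9/20) = 2.48.

2.48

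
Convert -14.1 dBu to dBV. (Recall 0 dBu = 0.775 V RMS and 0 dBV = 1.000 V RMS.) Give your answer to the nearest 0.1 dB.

-16.3 dBV

The offset between the scales is 20·log₁₀(0.775/1.000) = −2.214 dB.
So dBV = -14.1 − 2.214 = -16.3 dBV.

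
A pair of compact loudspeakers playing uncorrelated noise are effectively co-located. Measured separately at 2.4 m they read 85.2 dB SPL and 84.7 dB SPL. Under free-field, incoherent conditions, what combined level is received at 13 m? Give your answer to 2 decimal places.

73.29 dB SPL

Combined at 2.4 m: 10·log₁₀(10^(85.2/10)+10^(84.7/10)) = 87.967 dB SPL.
Then apply −20·log₁₀(13/2.4) = -14.675 dB → 73.29 dB SPL.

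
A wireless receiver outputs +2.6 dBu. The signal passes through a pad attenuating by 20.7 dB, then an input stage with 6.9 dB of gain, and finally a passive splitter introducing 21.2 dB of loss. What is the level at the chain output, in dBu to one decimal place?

Gain stages sum in dB:
+2.6 − 20.7 + 6.9 − 21.2 = -32.4 dBu.

-32.4 dBu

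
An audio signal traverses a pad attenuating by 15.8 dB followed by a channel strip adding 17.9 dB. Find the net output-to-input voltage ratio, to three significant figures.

1.27

Net gain = (−15.8) + 17.9 = 2.1 dB.
Voltage ratio = 10^(2.1/20) = 1.27.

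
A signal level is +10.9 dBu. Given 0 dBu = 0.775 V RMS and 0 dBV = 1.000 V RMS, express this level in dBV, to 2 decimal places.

The offset between the scales is 20·log₁₀(0.775/1.000) = −2.214 dB.
So dBV = +10.9 − 2.214 = +8.69 dBV.

+8.69 dBV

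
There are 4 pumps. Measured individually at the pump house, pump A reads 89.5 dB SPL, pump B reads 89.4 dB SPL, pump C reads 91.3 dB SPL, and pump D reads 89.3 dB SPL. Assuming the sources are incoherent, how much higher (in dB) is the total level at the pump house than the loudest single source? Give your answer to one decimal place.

4.7 dB

Add the sources as powers (linear), then convert back to dB:
L_total = 10·log₁₀(10^(89.5/10) + 10^(89.4/10) + 10^(91.3/10) + 10^(89.3/10)) = 95.98 dB SPL.
Excess over the loudest (91.3 dB): 95.98 − 91.3 = 4.7 dB.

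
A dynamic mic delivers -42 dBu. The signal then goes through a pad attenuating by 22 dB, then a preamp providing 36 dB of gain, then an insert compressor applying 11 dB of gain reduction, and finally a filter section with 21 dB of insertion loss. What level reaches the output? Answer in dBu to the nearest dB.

-60 dBu

Gain stages sum in dB:
-42 − 22 + 36 − 11 − 21 = -60 dBu.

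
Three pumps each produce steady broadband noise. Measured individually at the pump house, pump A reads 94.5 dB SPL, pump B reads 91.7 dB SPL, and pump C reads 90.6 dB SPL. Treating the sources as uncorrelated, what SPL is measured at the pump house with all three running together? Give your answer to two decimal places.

Uncorrelated sources add in intensity (power), not in dB.
L_total = 10·log₁₀(10^(94.5/10) + 10^(91.7/10) + 10^(90.6/10)) = 10·log₁₀(5446000000) = 97.36 dB SPL.

97.36 dB SPL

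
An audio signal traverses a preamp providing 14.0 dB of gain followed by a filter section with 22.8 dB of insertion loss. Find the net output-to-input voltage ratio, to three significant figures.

0.363

Net gain = 14.0 + (−22.8) = -8.8 dB.
Voltage ratio = 10^(-8.8/20) = 0.363.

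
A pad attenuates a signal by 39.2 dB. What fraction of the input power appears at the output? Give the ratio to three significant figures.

Power ratio = 10^(dB/10).
10^(-39.2/10) = 10^(-3.920) = 0.000120.

0.000120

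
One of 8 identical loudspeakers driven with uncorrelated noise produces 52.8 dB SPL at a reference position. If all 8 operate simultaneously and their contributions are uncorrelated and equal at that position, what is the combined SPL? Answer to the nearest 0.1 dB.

8 equal incoherent sources raise the level by 10·log₁₀(8) = 9.03 dB.
L_total = 52.8 + 9.03 = 61.8 dB SPL.

61.8 dB SPL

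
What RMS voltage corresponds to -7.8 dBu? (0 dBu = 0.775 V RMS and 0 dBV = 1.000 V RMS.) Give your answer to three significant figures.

0.316 V

V = 0.775 V × 10^(-7.8/20).
= 0.775 × 0.4074 = 0.316 V.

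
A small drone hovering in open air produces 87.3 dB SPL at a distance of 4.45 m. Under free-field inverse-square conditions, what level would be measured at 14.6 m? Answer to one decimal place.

For a point source in a free field, ΔL = −20·log₁₀(d₂/d₁).
ΔL = −20·log₁₀(14.6/4.45) = -10.32 dB, so L₂ = 87.3 + (-10.32) = 77.0 dB SPL.

77.0 dB SPL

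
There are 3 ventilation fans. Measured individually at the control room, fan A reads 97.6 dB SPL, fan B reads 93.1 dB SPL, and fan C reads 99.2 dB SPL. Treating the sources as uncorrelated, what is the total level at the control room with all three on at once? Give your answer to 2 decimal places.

102.07 dB SPL

Incoherent sources sum as intensities:
L_total = 10·log₁₀(10^(97.6/10) + 10^(93.1/10) + 10^(99.2/10)) = 10·log₁₀(16114000000) = 102.07 dB SPL.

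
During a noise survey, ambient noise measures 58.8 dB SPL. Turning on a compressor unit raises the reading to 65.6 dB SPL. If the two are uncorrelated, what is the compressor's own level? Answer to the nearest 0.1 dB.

64.6 dB SPL

Subtract intensities: L_src = 10·log₁₀(10^(L_total/10) − 10^(L_bg/10)).
L_src = 10·log₁₀(10^(65.6/10) − 10^(58.8/10)) = 10·log₁₀(2872000) = 64.6 dB SPL.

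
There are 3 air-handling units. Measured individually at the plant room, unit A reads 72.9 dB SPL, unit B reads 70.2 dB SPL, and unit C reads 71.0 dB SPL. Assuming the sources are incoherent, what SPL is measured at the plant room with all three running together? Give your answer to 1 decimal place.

Uncorrelated sources add in intensity (power), not in dB.
L_total = 10·log₁₀(10^(72.9/10) + 10^(70.2/10) + 10^(71.0/10)) = 10·log₁₀(42560000) = 76.3 dB SPL.

76.3 dB SPL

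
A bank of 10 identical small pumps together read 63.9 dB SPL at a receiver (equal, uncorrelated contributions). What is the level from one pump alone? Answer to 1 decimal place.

10 equal incoherent sources add 10·log₁₀(10) = 10.00 dB over one source.
L_one = 63.9 − 10.00 = 53.9 dB SPL.

53.9 dB SPL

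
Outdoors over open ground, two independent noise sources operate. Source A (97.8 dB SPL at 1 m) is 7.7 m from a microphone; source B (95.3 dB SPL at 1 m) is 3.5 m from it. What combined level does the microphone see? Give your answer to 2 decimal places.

At the listener: L_A = 97.8 − 20·log₁₀(7.7) = 80.070 dB; L_B = 95.3 − 20·log₁₀(3.5) = 84.419 dB.
Combined: 10·log₁₀(10^(80.070/10)+10^(84.419/10)) = 85.78 dB SPL.

85.78 dB SPL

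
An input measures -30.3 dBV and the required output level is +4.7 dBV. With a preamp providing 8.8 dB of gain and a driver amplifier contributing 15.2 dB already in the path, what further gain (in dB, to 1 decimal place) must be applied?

11.0 dB

The required make-up gain is the shortfall in the dB sum.
G = +4.7 − (-30.3) − 8.8 − 15.2 = 11.0 dB.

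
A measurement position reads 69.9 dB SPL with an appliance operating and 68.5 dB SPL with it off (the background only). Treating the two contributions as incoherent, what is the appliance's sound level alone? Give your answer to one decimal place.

64.3 dB SPL

Subtract intensities: L_src = 10·log₁₀(10^(L_total/10) − 10^(L_bg/10)).
L_src = 10·log₁₀(10^(69.9/10) − 10^(68.5/10)) = 10·log₁₀(2693000) = 64.3 dB SPL.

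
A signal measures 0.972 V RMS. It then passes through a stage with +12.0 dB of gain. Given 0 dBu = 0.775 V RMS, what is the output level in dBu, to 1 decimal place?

+14.0 dBu

Input level: 20·log₁₀(0.972/0.775) = 1.97 dBu.
Output: 1.97 + 12.0 = +14.0 dBu.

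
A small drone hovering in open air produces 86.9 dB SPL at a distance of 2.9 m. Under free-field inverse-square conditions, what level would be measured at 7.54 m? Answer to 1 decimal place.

Free-field point source: level drops by 20·log₁₀ of the distance ratio.
ΔL = −20·log₁₀(7.54/2.9) = -8.30 dB, so L₂ = 86.9 + (-8.30) = 78.6 dB SPL.

78.6 dB SPL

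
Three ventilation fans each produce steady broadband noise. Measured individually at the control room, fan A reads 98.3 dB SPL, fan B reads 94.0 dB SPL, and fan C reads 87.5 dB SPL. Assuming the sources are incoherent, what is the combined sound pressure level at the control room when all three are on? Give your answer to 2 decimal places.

99.93 dB SPL

Add the sources as powers (linear), then convert back to dB:
L_total = 10·log₁₀(10^(98.3/10) + 10^(94.0/10) + 10^(87.5/10)) = 10·log₁₀(9835000000) = 99.93 dB SPL.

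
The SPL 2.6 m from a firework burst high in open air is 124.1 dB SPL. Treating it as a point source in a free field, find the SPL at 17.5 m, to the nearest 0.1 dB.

107.5 dB SPL

Inverse-square spreading gives ΔL = −20·log₁₀(d₂/d₁).
ΔL = −20·log₁₀(17.5/2.6) = -16.56 dB, so L₂ = 124.1 + (-16.56) = 107.5 dB SPL.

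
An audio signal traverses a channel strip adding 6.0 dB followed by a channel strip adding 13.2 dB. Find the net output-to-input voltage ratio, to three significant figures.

Net gain = 6.0 + 13.2 = 19.2 dB.
Voltage ratio = 10^(19.2/20) = 9.12.

9.12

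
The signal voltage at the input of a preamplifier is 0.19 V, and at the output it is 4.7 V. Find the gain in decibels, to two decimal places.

27.87 dB

Voltage ratio → dB uses the 20·log₁₀ form:
20·log₁₀(4.7/0.19) = 20·log₁₀(24.74) = 27.87 dB.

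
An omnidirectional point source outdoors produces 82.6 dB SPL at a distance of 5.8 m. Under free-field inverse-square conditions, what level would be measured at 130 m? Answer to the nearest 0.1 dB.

55.6 dB SPL

For a point source in a free field, ΔL = −20·log₁₀(d₂/d₁).
ΔL = −20·log₁₀(130/5.8) = -27.01 dB, so L₂ = 82.6 + (-27.01) = 55.6 dB SPL.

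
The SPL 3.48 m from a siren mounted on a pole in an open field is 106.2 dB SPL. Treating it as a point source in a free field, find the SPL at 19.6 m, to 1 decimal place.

91.2 dB SPL

For a point source in a free field, ΔL = −20·log₁₀(d₂/d₁).
ΔL = −20·log₁₀(19.6/3.48) = -15.01 dB, so L₂ = 106.2 + (-15.01) = 91.2 dB SPL.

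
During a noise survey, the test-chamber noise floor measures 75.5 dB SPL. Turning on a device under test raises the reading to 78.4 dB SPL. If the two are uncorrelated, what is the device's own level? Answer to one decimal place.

Subtract intensities: L_src = 10·log₁₀(10^(L_total/10) − 10^(L_bg/10)).
L_src = 10·log₁₀(10^(78.4/10) − 10^(75.5/10)) = 10·log₁₀(33700000) = 75.3 dB SPL.

75.3 dB SPL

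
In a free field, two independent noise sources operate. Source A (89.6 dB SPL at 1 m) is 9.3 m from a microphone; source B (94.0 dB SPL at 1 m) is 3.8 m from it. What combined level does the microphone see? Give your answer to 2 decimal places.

At the listener: L_A = 89.6 − 20·log₁₀(9.3) = 70.230 dB; L_B = 94.0 − 20·log₁₀(3.8) = 82.404 dB.
Combined: 10·log₁₀(10^(70.230/10)+10^(82.404/10)) = 82.66 dB SPL.

82.66 dB SPL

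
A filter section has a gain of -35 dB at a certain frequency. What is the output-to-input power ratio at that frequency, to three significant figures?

0.000316

Power ratio = 10^(dB/10).
10^(-35/10) = 10^(-3.500) = 0.000316.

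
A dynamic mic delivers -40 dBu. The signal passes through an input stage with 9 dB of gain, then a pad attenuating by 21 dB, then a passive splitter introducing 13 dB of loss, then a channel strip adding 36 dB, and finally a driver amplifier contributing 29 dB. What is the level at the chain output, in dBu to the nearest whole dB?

Cascaded gains and losses add directly in dB.
-40 + 9 − 21 − 13 + 36 + 29 = 0 dBu.

0 dBu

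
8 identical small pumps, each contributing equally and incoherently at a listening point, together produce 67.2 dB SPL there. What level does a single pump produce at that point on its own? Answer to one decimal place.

58.2 dB SPL

8 equal incoherent sources add 10·log₁₀(8) = 9.03 dB over one source.
L_one = 67.2 − 9.03 = 58.2 dB SPL.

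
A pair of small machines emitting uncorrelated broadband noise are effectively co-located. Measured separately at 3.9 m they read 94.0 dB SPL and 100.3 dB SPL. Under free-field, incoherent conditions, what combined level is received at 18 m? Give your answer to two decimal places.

Combined at 3.9 m: 10·log₁₀(10^(94.0/10)+10^(100.3/10)) = 101.215 dB SPL.
Then apply −20·log₁₀(18/3.9) = -13.284 dB → 87.93 dB SPL.

87.93 dB SPL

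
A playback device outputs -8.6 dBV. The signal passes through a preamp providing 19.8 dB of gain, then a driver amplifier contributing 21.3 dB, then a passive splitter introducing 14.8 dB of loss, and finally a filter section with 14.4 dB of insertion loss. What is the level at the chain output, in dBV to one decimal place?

Cascaded gains and losses add directly in dB.
-8.6 + 19.8 + 21.3 − 14.8 − 14.4 = +3.3 dBV.

+3.3 dBV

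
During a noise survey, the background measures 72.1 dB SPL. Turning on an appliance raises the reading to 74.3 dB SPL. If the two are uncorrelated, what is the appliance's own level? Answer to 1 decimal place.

70.3 dB SPL

Background correction is a power subtraction:
L_src = 10·log₁₀(10^(74.3/10) − 10^(72.1/10)) = 10·log₁₀(10700000) = 70.3 dB SPL.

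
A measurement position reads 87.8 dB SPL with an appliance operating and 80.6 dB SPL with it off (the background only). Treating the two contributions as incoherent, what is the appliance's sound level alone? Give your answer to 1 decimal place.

86.9 dB SPL

Remove the background by subtracting linear intensities:
L_src = 10·log₁₀(10^(87.8/10) − 10^(80.6/10)) = 10·log₁₀(487700000) = 86.9 dB SPL.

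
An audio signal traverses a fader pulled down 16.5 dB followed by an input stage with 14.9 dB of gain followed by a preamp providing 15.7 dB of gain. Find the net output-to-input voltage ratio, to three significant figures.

Net gain = (−16.5) + 14.9 + 15.7 = 14.1 dB.
Voltage ratio = 10^(14.1/20) = 5.07.

5.07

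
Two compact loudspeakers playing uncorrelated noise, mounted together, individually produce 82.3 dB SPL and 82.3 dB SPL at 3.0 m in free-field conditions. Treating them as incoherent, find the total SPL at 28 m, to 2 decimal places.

65.91 dB SPL

Combined at 3.0 m: 10·log₁₀(10^(82.3/10)+10^(82.3/10)) = 85.310 dB SPL.
Then apply −20·log₁₀(28/3.0) = -19.401 dB → 65.91 dB SPL.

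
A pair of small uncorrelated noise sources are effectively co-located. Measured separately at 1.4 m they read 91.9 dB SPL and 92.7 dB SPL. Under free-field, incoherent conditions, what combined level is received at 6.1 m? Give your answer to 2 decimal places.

82.54 dB SPL

Combined at 1.4 m: 10·log₁₀(10^(91.9/10)+10^(92.7/10)) = 95.329 dB SPL.
Then apply −20·log₁₀(6.1/1.4) = -12.784 dB → 82.54 dB SPL.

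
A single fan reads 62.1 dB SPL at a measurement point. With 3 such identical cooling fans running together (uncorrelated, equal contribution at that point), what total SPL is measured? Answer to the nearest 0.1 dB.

3 equal incoherent sources raise the level by 10·log₁₀(3) = 4.77 dB.
L_total = 62.1 + 4.77 = 66.9 dB SPL.

66.9 dB SPL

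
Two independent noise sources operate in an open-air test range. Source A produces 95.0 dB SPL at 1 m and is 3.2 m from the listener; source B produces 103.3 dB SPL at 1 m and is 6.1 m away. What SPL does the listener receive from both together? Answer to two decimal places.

89.46 dB SPL

At the listener: L_A = 95.0 − 20·log₁₀(3.2) = 84.897 dB; L_B = 103.3 − 20·log₁₀(6.1) = 87.593 dB.
Combined: 10·log₁₀(10^(84.897/10)+10^(87.593/10)) = 89.46 dB SPL.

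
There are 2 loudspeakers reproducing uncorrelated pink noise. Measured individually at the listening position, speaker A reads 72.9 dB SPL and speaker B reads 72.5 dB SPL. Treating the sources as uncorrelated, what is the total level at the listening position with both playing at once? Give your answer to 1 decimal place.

Incoherent sources sum as intensities:
L_total = 10·log₁₀(10^(72.9/10) + 10^(72.5/10)) = 10·log₁₀(37280000) = 75.7 dB SPL.

75.7 dB SPL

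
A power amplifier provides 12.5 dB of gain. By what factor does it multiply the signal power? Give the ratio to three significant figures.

17.8

Power ratio = 10^(dB/10).
10^(12.5/10) = 10^(1.250) = 17.8.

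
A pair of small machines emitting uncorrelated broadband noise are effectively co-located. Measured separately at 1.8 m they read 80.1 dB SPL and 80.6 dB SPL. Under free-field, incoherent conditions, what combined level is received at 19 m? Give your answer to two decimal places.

Combined at 1.8 m: 10·log₁₀(10^(80.1/10)+10^(80.6/10)) = 83.367 dB SPL.
Then apply −20·log₁₀(19/1.8) = -20.470 dB → 62.90 dB SPL.

62.90 dB SPL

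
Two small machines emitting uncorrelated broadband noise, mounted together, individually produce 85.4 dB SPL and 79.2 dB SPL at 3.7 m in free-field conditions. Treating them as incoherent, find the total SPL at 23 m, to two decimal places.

70.46 dB SPL

Combined at 3.7 m: 10·log₁₀(10^(85.4/10)+10^(79.2/10)) = 86.334 dB SPL.
Then apply −20·log₁₀(23/3.7) = -15.871 dB → 70.46 dB SPL.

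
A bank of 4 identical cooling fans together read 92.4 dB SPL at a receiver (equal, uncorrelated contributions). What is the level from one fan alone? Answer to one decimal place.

4 equal incoherent sources add 10·log₁₀(4) = 6.02 dB over one source.
L_one = 92.4 − 6.02 = 86.4 dB SPL.

86.4 dB SPL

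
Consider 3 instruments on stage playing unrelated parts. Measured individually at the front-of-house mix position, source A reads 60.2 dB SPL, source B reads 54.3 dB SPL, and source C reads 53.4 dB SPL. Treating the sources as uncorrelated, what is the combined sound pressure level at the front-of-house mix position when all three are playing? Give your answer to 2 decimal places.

61.86 dB SPL

Incoherent sources sum as intensities:
L_total = 10·log₁₀(10^(60.2/10) + 10^(54.3/10) + 10^(53.4/10)) = 10·log₁₀(1535000) = 61.86 dB SPL.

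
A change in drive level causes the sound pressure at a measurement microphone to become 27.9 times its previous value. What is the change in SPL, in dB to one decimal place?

28.9 dB

Sound pressure is an amplitude quantity: ΔL = 20·log₁₀(p₂/p₁).
20·log₁₀(27.9) = 28.9 dB.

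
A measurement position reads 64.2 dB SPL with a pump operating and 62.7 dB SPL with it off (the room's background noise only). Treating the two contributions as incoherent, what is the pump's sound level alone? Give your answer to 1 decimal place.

58.9 dB SPL

Background correction is a power subtraction:
L_src = 10·log₁₀(10^(64.2/10) − 10^(62.7/10)) = 10·log₁₀(768200) = 58.9 dB SPL.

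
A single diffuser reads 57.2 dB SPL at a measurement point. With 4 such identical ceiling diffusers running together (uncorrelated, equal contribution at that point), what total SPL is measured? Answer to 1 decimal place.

63.2 dB SPL

4 equal incoherent sources raise the level by 10·log₁₀(4) = 6.02 dB.
L_total = 57.2 + 6.02 = 63.2 dB SPL.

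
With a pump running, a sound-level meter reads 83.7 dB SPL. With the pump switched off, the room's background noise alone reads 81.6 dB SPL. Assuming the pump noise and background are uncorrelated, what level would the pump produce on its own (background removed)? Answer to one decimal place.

Remove the background by subtracting linear intensities:
L_src = 10·log₁₀(10^(83.7/10) − 10^(81.6/10)) = 10·log₁₀(89880000) = 79.5 dB SPL.

79.5 dB SPL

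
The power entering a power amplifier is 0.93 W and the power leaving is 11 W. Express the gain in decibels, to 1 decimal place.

For a power ratio, dB = 10·log₁₀(P₂/P₁).
10·log₁₀(11/0.93) = 10·log₁₀(11.83) = 10.7 dB.

10.7 dB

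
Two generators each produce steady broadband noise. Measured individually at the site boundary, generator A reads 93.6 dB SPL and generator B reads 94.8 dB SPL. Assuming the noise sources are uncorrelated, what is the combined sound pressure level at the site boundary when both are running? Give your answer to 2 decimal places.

Add the sources as powers (linear), then convert back to dB:
L_total = 10·log₁₀(10^(93.6/10) + 10^(94.8/10)) = 10·log₁₀(5311000000) = 97.25 dB SPL.

97.25 dB SPL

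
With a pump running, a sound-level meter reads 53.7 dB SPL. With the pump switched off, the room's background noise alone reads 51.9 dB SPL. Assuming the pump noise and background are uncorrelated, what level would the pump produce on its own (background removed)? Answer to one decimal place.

49.0 dB SPL

Subtract intensities: L_src = 10·log₁₀(10^(L_total/10) − 10^(L_bg/10)).
L_src = 10·log₁₀(10^(53.7/10) − 10^(51.9/10)) = 10·log₁₀(79540) = 49.0 dB SPL.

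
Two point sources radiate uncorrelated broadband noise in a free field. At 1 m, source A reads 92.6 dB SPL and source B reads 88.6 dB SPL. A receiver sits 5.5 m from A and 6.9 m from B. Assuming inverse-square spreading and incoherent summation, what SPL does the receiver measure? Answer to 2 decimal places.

78.77 dB SPL

At the listener: L_A = 92.6 − 20·log₁₀(5.5) = 77.793 dB; L_B = 88.6 − 20·log₁₀(6.9) = 71.823 dB.
Combined: 10·log₁₀(10^(77.793/10)+10^(71.823/10)) = 78.77 dB SPL.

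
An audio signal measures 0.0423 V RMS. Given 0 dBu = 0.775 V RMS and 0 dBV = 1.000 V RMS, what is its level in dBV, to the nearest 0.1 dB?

dBV = 20·log₁₀(V / 1.000 V).
20·log₁₀(0.0423/1.000) = -27.5 dBV.

-27.5 dBV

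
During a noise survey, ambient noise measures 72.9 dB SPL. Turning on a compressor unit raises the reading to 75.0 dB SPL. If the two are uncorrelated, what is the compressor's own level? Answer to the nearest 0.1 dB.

70.8 dB SPL

Subtract intensities: L_src = 10·log₁₀(10^(L_total/10) − 10^(L_bg/10)).
L_src = 10·log₁₀(10^(75.0/10) − 10^(72.9/10)) = 10·log₁₀(12120000) = 70.8 dB SPL.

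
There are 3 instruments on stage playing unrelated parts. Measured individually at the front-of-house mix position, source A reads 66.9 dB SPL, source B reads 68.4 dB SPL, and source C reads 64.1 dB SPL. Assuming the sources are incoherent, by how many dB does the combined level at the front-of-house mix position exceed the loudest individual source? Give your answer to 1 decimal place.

3.2 dB

Add the sources as powers (linear), then convert back to dB:
L_total = 10·log₁₀(10^(66.9/10) + 10^(68.4/10) + 10^(64.1/10)) = 71.58 dB SPL.
Excess over the loudest (68.4 dB): 71.58 − 68.4 = 3.2 dB.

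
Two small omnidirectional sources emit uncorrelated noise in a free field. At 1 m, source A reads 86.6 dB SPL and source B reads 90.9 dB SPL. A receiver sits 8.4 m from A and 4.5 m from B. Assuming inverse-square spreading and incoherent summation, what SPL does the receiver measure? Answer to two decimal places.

78.28 dB SPL

At the listener: L_A = 86.6 − 20·log₁₀(8.4) = 68.114 dB; L_B = 90.9 − 20·log₁₀(4.5) = 77.836 dB.
Combined: 10·log₁₀(10^(68.114/10)+10^(77.836/10)) = 78.28 dB SPL.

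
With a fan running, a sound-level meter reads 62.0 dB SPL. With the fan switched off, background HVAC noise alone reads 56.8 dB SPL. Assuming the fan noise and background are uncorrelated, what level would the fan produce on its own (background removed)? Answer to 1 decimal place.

Remove the background by subtracting linear intensities:
L_src = 10·log₁₀(10^(62.0/10) − 10^(56.8/10)) = 10·log₁₀(1106000) = 60.4 dB SPL.

60.4 dB SPL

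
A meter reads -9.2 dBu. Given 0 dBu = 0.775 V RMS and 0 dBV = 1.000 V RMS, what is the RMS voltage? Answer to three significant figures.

V = 0.775 V × 10^(-9.2/20).
= 0.775 × 0.3467 = 0.269 V.

0.269 V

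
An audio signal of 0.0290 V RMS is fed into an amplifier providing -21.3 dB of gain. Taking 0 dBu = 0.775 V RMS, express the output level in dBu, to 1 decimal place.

-49.8 dBu

Input level: 20·log₁₀(0.0290/0.775) = -28.54 dBu.
Output: -28.54 − 21.3 = -49.8 dBu.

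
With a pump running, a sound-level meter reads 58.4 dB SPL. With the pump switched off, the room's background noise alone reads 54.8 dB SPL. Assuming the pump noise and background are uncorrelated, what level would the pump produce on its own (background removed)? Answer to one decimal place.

Subtract intensities: L_src = 10·log₁₀(10^(L_total/10) − 10^(L_bg/10)).
L_src = 10·log₁₀(10^(58.4/10) − 10^(54.8/10)) = 10·log₁₀(389800) = 55.9 dB SPL.

55.9 dB SPL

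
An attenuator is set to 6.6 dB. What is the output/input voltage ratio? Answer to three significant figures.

0.468

Voltage ratio = 10^(dB/20).
10^(-6.6/20) = 10^(-0.3300) = 0.468.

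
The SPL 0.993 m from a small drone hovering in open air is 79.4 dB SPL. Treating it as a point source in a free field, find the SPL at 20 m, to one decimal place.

Free-field point source: level drops by 20·log₁₀ of the distance ratio.
ΔL = −20·log₁₀(20/0.993) = -26.08 dB, so L₂ = 79.4 + (-26.08) = 53.3 dB SPL.

53.3 dB SPL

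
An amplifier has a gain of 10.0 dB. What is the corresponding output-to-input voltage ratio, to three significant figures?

Voltage ratio = 10^(dB/20).
10^(10.0/20) = 10^(0.5000) = 3.16.

3.16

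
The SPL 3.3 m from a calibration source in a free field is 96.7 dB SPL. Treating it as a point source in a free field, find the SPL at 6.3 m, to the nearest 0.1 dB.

91.1 dB SPL

For a point source in a free field, ΔL = −20·log₁₀(d₂/d₁).
ΔL = −20·log₁₀(6.3/3.3) = -5.62 dB, so L₂ = 96.7 + (-5.62) = 91.1 dB SPL.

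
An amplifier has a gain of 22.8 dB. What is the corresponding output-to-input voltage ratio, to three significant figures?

Voltage ratio = 10^(dB/20).
10^(22.8/20) = 10^(1.140) = 13.8.

13.8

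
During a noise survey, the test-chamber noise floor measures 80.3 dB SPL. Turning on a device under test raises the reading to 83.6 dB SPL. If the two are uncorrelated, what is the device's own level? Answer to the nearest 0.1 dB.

80.9 dB SPL

Subtract intensities: L_src = 10·log₁₀(10^(L_total/10) − 10^(L_bg/10)).
L_src = 10·log₁₀(10^(83.6/10) − 10^(80.3/10)) = 10·log₁₀(121900000) = 80.9 dB SPL.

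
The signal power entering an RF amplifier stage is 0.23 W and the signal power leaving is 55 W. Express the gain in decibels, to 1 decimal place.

For a power ratio, dB = 10·log₁₀(P₂/P₁).
10·log₁₀(55/0.23) = 10·log₁₀(239.1) = 23.8 dB.

23.8 dB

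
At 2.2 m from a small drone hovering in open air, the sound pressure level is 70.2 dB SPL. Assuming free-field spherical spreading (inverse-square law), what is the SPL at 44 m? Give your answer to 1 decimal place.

44.2 dB SPL

Inverse-square spreading gives ΔL = −20·log₁₀(d₂/d₁).
ΔL = −20·log₁₀(44/2.2) = -26.02 dB, so L₂ = 70.2 + (-26.02) = 44.2 dB SPL.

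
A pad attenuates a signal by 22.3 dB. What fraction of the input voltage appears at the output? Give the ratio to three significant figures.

Voltage ratio = 10^(dB/20).
10^(-22.3/20) = 10^(-1.115) = 0.0767.

0.0767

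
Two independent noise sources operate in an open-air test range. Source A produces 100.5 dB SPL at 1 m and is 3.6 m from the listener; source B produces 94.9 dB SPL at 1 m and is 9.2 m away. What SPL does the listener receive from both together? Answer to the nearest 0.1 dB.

89.6 dB SPL

At the listener: L_A = 100.5 − 20·log₁₀(3.6) = 89.37 dB; L_B = 94.9 − 20·log₁₀(9.2) = 75.62 dB.
Combined: 10·log₁₀(10^(89.37/10)+10^(75.62/10)) = 89.6 dB SPL.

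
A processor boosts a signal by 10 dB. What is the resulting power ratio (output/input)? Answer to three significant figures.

10.0

Power ratio = 10^(dB/10).
10^(10/10) = 10^(1.000) = 10.0.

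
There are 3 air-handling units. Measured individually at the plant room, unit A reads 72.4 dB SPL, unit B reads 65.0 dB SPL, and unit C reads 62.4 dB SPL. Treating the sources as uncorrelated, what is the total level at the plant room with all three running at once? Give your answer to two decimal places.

Add the sources as powers (linear), then convert back to dB:
L_total = 10·log₁₀(10^(72.4/10) + 10^(65.0/10) + 10^(62.4/10)) = 10·log₁₀(22280000) = 73.48 dB SPL.

73.48 dB SPL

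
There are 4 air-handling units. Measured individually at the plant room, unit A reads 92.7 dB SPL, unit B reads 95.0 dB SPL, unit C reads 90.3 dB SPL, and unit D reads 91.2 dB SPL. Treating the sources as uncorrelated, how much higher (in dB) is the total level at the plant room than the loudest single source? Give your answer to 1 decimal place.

3.7 dB

Incoherent sources sum as intensities:
L_total = 10·log₁₀(10^(92.7/10) + 10^(95.0/10) + 10^(90.3/10) + 10^(91.2/10)) = 98.70 dB SPL.
Excess over the loudest (95.0 dB): 98.70 − 95.0 = 3.7 dB.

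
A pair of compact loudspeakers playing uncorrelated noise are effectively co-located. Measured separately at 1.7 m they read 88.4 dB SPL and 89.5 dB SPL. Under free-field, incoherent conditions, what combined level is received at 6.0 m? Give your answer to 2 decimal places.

81.04 dB SPL

Combined at 1.7 m: 10·log₁₀(10^(88.4/10)+10^(89.5/10)) = 91.995 dB SPL.
Then apply −20·log₁₀(6.0/1.7) = -10.954 dB → 81.04 dB SPL.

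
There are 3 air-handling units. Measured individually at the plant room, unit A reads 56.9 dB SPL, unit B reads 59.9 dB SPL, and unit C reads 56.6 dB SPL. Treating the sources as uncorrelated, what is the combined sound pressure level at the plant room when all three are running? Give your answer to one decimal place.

Incoherent sources sum as intensities:
L_total = 10·log₁₀(10^(56.9/10) + 10^(59.9/10) + 10^(56.6/10)) = 10·log₁₀(1924000) = 62.8 dB SPL.

62.8 dB SPL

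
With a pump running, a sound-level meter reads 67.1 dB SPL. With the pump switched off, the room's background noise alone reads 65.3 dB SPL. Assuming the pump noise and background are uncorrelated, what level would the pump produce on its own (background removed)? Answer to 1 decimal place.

62.4 dB SPL

Subtract intensities: L_src = 10·log₁₀(10^(L_total/10) − 10^(L_bg/10)).
L_src = 10·log₁₀(10^(67.1/10) − 10^(65.3/10)) = 10·log₁₀(1740000) = 62.4 dB SPL.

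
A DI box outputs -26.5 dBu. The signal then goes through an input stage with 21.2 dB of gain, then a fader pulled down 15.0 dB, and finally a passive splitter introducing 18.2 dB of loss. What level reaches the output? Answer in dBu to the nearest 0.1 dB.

In dB, series stages simply add:
-26.5 + 21.2 − 15.0 − 18.2 = -38.5 dBu.

-38.5 dBu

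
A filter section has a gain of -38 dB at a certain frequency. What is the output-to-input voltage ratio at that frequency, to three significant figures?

Voltage ratio = 10^(dB/20).
10^(-38/20) = 10^(-1.900) = 0.0126.

0.0126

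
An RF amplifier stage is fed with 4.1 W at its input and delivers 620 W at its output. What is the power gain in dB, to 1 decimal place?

For a power ratio, dB = 10·log₁₀(P₂/P₁).
10·log₁₀(620/4.1) = 10·log₁₀(151.2) = 21.8 dB.

21.8 dB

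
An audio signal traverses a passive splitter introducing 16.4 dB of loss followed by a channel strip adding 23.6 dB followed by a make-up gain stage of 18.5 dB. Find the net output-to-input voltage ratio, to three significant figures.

Net gain = (−16.4) + 23.6 + 18.5 = 25.7 dB.
Voltage ratio = 10^(25.7/20) = 19.3.

19.3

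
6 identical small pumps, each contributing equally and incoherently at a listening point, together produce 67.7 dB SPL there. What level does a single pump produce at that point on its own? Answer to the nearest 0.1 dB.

59.9 dB SPL

6 equal incoherent sources add 10·log₁₀(6) = 7.78 dB over one source.
L_one = 67.7 − 7.78 = 59.9 dB SPL.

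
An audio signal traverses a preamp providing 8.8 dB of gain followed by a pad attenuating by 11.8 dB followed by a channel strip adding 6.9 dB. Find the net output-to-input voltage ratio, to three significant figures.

1.57

Net gain = 8.8 + (−11.8) + 6.9 = 3.9 dB.
Voltage ratio = 10^(3.9/20) = 1.57.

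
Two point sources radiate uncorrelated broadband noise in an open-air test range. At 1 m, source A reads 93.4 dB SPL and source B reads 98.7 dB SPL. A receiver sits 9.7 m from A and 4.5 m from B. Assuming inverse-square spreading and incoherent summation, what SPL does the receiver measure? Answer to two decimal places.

85.90 dB SPL

At the listener: L_A = 93.4 − 20·log₁₀(9.7) = 73.665 dB; L_B = 98.7 − 20·log₁₀(4.5) = 85.636 dB.
Combined: 10·log₁₀(10^(73.665/10)+10^(85.636/10)) = 85.90 dB SPL.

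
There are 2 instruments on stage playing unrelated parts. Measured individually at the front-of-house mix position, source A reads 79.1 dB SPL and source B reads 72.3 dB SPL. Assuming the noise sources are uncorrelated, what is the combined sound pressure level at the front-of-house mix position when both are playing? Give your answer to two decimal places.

79.92 dB SPL

Uncorrelated sources add in intensity (power), not in dB.
L_total = 10·log₁₀(10^(79.1/10) + 10^(72.3/10)) = 10·log₁₀(98270000) = 79.92 dB SPL.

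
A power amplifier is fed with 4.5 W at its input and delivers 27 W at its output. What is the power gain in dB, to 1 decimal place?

7.8 dB

Power ratio → dB uses the 10·log₁₀ form:
10·log₁₀(27/4.5) = 10·log₁₀(6.000) = 7.8 dB.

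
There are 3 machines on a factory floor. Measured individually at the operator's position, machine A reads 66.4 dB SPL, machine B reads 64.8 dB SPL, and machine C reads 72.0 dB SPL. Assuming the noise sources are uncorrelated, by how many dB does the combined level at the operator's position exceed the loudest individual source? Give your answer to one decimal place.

1.7 dB

Incoherent sources sum as intensities:
L_total = 10·log₁₀(10^(66.4/10) + 10^(64.8/10) + 10^(72.0/10)) = 73.66 dB SPL.
Excess over the loudest (72.0 dB): 73.66 − 72.0 = 1.7 dB.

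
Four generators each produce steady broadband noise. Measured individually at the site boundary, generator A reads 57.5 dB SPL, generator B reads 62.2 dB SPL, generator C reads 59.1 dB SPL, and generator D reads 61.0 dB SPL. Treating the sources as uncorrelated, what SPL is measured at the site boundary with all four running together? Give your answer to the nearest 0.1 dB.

Add the sources as powers (linear), then convert back to dB:
L_total = 10·log₁₀(10^(57.5/10) + 10^(62.2/10) + 10^(59.1/10) + 10^(61.0/10)) = 10·log₁₀(4294000) = 66.3 dB SPL.

66.3 dB SPL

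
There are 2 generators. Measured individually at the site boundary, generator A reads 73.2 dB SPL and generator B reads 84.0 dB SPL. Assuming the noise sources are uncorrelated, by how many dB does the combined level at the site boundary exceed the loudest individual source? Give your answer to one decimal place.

0.3 dB

Uncorrelated sources add in intensity (power), not in dB.
L_total = 10·log₁₀(10^(73.2/10) + 10^(84.0/10)) = 84.35 dB SPL.
Excess over the loudest (84.0 dB): 84.35 − 84.0 = 0.3 dB.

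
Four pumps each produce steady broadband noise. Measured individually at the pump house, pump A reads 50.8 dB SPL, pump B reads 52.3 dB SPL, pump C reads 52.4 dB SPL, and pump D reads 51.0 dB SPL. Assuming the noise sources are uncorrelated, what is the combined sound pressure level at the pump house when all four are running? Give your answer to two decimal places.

57.71 dB SPL

Incoherent sources sum as intensities:
L_total = 10·log₁₀(10^(50.8/10) + 10^(52.3/10) + 10^(52.4/10) + 10^(51.0/10)) = 10·log₁₀(589700) = 57.71 dB SPL.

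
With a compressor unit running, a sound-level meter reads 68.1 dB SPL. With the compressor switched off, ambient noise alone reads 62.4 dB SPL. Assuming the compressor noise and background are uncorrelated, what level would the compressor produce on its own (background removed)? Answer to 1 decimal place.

Subtract intensities: L_src = 10·log₁₀(10^(L_total/10) − 10^(L_bg/10)).
L_src = 10·log₁₀(10^(68.1/10) − 10^(62.4/10)) = 10·log₁₀(4719000) = 66.7 dB SPL.

66.7 dB SPL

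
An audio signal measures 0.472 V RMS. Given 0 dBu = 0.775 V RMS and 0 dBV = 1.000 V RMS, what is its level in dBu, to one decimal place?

-4.3 dBu

dBu = 20·log₁₀(V / 0.775 V).
20·log₁₀(0.472/0.775) = -4.3 dBu.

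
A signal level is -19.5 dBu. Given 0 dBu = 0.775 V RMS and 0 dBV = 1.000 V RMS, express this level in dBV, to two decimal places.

-21.71 dBV

The offset between the scales is 20·log₁₀(0.775/1.000) = −2.214 dB.
So dBV = -19.5 − 2.214 = -21.71 dBV.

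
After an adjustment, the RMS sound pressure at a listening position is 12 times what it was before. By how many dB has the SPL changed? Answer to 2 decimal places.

Sound pressure is an amplitude quantity: ΔL = 20·log₁₀(p₂/p₁).
20·log₁₀(12) = 21.58 dB.

21.58 dB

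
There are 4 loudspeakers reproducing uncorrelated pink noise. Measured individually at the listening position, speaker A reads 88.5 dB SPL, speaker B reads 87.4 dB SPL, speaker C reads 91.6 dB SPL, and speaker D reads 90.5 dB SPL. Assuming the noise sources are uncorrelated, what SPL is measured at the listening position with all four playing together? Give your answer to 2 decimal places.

Add the sources as powers (linear), then convert back to dB:
L_total = 10·log₁₀(10^(88.5/10) + 10^(87.4/10) + 10^(91.6/10) + 10^(90.5/10)) = 10·log₁₀(3825000000) = 95.83 dB SPL.

95.83 dB SPL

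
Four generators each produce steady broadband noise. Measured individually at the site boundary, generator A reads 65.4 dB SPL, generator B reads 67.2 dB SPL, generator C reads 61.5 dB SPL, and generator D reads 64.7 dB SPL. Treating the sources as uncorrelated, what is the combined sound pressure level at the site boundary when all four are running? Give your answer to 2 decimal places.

Add the sources as powers (linear), then convert back to dB:
L_total = 10·log₁₀(10^(65.4/10) + 10^(67.2/10) + 10^(61.5/10) + 10^(64.7/10)) = 10·log₁₀(13080000) = 71.17 dB SPL.

71.17 dB SPL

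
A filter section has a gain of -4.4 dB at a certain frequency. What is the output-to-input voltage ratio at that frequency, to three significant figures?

0.603

Voltage ratio = 10^(dB/20).
10^(-4.4/20) = 10^(-0.2200) = 0.603.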